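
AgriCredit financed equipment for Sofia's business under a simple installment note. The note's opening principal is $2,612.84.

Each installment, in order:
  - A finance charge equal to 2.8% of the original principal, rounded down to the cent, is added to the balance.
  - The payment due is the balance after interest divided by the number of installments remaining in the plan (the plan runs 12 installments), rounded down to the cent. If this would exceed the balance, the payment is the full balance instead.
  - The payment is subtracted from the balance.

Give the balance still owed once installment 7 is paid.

$1,388.57

Installment 1: opening $2,612.84; interest $73.15 → $2,685.99; payment $223.83; balance $2,462.16
Installment 2: opening $2,462.16; interest $73.15 → $2,535.31; payment $230.48; balance $2,304.83
Installment 3: opening $2,304.83; interest $73.15 → $2,377.98; payment $237.79; balance $2,140.19
Installment 4: opening $2,140.19; interest $73.15 → $2,213.34; payment $245.92; balance $1,967.42
Installment 5: opening $1,967.42; interest $73.15 → $2,040.57; payment $255.07; balance $1,785.50
Installment 6: opening $1,785.50; interest $73.15 → $1,858.65; payment $265.52; balance $1,593.13
Installment 7: opening $1,593.13; interest $73.15 → $1,666.28; payment $277.71; balance $1,388.57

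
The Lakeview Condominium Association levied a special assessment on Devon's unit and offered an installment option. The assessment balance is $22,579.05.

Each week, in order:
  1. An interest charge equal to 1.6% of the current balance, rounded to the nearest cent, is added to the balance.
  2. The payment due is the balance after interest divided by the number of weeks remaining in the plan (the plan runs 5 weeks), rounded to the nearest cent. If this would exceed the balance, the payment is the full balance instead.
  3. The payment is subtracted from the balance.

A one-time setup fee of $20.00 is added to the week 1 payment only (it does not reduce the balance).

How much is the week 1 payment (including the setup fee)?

# | Opening | Interest | Payment | Fee | End bal
1 | $22,579.05 | $361.26 | $4,588.06 | $20.00 | $18,352.25

$4,608.06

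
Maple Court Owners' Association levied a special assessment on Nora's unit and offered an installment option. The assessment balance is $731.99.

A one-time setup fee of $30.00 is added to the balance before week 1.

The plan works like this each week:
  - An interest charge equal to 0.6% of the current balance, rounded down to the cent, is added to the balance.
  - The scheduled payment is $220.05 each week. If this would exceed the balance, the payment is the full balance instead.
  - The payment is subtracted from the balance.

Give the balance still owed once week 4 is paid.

$0.00

Week 1: $761.99 +$4.57 interest = $766.56; pay $220.05 → $546.51
Week 2: $546.51 +$3.27 interest = $549.78; pay $220.05 → $329.73
Week 3: $329.73 +$1.97 interest = $331.70; pay $220.05 → $111.65
Week 4: $111.65 +$0.66 interest = $112.31; pay $112.31 → $0.00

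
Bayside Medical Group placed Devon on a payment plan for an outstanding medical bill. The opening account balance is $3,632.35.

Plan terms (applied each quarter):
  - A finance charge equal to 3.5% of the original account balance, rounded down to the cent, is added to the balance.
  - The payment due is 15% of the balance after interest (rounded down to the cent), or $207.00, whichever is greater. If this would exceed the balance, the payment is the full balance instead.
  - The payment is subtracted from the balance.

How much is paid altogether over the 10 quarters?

Quarter 1: $3,632.35 +$127.13 interest = $3,759.48; pay $563.92 → $3,195.56
Quarter 2: $3,195.56 +$127.13 interest = $3,322.69; pay $498.40 → $2,824.29
Quarter 3: $2,824.29 +$127.13 interest = $2,951.42; pay $442.71 → $2,508.71
Quarter 4: $2,508.71 +$127.13 interest = $2,635.84; pay $395.37 → $2,240.47
Quarter 5: $2,240.47 +$127.13 interest = $2,367.60; pay $355.14 → $2,012.46
Quarter 6: $2,012.46 +$127.13 interest = $2,139.59; pay $320.93 → $1,818.66
Quarter 7: $1,818.66 +$127.13 interest = $1,945.79; pay $291.86 → $1,653.93
Quarter 8: $1,653.93 +$127.13 interest = $1,781.06; pay $267.15 → $1,513.91
Quarter 9: $1,513.91 +$127.13 interest = $1,641.04; pay $246.15 → $1,394.89
Quarter 10: $1,394.89 +$127.13 interest = $1,522.02; pay $228.30 → $1,293.72
Total paid: $3,609.93

$3,609.93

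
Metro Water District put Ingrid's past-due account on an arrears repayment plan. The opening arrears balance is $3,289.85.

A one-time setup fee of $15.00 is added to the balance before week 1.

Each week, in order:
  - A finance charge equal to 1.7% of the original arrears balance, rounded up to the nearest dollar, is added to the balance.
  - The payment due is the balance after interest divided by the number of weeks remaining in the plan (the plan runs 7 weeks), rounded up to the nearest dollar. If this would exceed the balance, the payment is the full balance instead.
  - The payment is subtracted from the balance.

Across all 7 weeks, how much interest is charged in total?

$392.00

# | Opening | Interest | Payment | End bal
1 | $3,304.85 | $56.00 | $481.00 | $2,879.85
2 | $2,879.85 | $56.00 | $490.00 | $2,445.85
3 | $2,445.85 | $56.00 | $501.00 | $2,000.85
4 | $2,000.85 | $56.00 | $515.00 | $1,541.85
5 | $1,541.85 | $56.00 | $533.00 | $1,064.85
6 | $1,064.85 | $56.00 | $561.00 | $559.85
7 | $559.85 | $56.00 | $615.85 | $0.00
Total interest: $56.00 + $56.00 + $56.00 + $56.00 + $56.00 + $56.00 + $56.00 = $392.00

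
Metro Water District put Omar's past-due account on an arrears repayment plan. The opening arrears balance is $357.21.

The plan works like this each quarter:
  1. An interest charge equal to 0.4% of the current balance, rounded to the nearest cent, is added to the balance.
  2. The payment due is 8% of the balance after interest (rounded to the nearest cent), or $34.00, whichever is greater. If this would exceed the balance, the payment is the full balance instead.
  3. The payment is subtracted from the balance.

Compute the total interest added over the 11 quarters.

$8.47

Quarter 1: opening $357.21; interest $1.43 → $358.64; payment $34.00; balance $324.64
Quarter 2: opening $324.64; interest $1.30 → $325.94; payment $34.00; balance $291.94
Quarter 3: opening $291.94; interest $1.17 → $293.11; payment $34.00; balance $259.11
Quarter 4: opening $259.11; interest $1.04 → $260.15; payment $34.00; balance $226.15
Quarter 5: opening $226.15; interest $0.90 → $227.05; payment $34.00; balance $193.05
Quarter 6: opening $193.05; interest $0.77 → $193.82; payment $34.00; balance $159.82
Quarter 7: opening $159.82; interest $0.64 → $160.46; payment $34.00; balance $126.46
Quarter 8: opening $126.46; interest $0.51 → $126.97; payment $34.00; balance $92.97
Quarter 9: opening $92.97; interest $0.37 → $93.34; payment $34.00; balance $59.34
Quarter 10: opening $59.34; interest $0.24 → $59.58; payment $34.00; balance $25.58
Quarter 11: opening $25.58; interest $0.10 → $25.68; payment $25.68; balance $0.00
Total interest: $1.43 + $1.30 + $1.17 + $1.04 + $0.90 + $0.77 + $0.64 + $0.51 + $0.37 + $0.24 + $0.10 = $8.47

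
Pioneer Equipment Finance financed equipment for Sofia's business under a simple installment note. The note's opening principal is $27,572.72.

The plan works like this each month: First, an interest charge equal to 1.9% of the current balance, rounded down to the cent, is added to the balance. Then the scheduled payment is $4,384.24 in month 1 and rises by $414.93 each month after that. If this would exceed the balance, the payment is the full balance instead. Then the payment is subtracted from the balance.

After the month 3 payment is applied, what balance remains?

Month 1: opening $27,572.72; interest $523.88 → $28,096.60; payment $4,384.24; balance $23,712.36
Month 2: opening $23,712.36; interest $450.53 → $24,162.89; payment $4,799.17; balance $19,363.72
Month 3: opening $19,363.72; interest $367.91 → $19,731.63; payment $5,214.10; balance $14,517.53

$14,517.53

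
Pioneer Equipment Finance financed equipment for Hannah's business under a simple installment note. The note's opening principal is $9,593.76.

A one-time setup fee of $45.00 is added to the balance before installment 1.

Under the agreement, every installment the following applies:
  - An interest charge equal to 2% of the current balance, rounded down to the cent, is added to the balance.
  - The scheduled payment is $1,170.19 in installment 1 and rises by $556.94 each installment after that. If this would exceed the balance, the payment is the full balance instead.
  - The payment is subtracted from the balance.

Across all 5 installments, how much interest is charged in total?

# | Opening | Interest | Payment | End bal
1 | $9,638.76 | $192.77 | $1,170.19 | $8,661.34
2 | $8,661.34 | $173.22 | $1,727.13 | $7,107.43
3 | $7,107.43 | $142.14 | $2,284.07 | $4,965.50
4 | $4,965.50 | $99.31 | $2,841.01 | $2,223.80
5 | $2,223.80 | $44.47 | $2,268.27 | $0.00
Total interest: $192.77 + $173.22 + $142.14 + $99.31 + $44.47 = $651.91

$651.91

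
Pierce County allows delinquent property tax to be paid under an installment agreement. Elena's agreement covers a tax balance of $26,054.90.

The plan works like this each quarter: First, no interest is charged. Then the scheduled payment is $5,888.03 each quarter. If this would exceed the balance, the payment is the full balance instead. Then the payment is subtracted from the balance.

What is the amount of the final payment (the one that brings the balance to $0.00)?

$2,502.78

# | Opening | Payment | End bal
1 | $26,054.90 | $5,888.03 | $20,166.87
2 | $20,166.87 | $5,888.03 | $14,278.84
3 | $14,278.84 | $5,888.03 | $8,390.81
4 | $8,390.81 | $5,888.03 | $2,502.78
5 | $2,502.78 | $2,502.78 | $0.00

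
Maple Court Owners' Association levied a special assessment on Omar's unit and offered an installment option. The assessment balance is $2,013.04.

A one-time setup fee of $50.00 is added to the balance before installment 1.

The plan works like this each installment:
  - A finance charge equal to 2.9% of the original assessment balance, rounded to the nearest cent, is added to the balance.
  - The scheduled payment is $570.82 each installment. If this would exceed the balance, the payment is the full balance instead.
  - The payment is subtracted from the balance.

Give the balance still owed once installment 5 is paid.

Installment 1: opening $2,063.04; interest $58.38 → $2,121.42; payment $570.82; balance $1,550.60
Installment 2: opening $1,550.60; interest $58.38 → $1,608.98; payment $570.82; balance $1,038.16
Installment 3: opening $1,038.16; interest $58.38 → $1,096.54; payment $570.82; balance $525.72
Installment 4: opening $525.72; interest $58.38 → $584.10; payment $570.82; balance $13.28
Installment 5: opening $13.28; interest $58.38 → $71.66; payment $71.66; balance $0.00

$0.00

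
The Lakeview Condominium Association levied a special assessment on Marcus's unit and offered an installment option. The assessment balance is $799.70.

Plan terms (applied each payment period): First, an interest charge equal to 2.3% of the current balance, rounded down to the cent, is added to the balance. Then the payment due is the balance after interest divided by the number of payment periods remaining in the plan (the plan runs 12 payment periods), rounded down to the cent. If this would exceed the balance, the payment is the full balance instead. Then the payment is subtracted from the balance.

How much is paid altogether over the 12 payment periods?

Payment period 1: $799.70 +$18.39 interest = $818.09; pay $68.17 → $749.92
Payment period 2: $749.92 +$17.24 interest = $767.16; pay $69.74 → $697.42
Payment period 3: $697.42 +$16.04 interest = $713.46; pay $71.34 → $642.12
Payment period 4: $642.12 +$14.76 interest = $656.88; pay $72.98 → $583.90
Payment period 5: $583.90 +$13.42 interest = $597.32; pay $74.66 → $522.66
Payment period 6: $522.66 +$12.02 interest = $534.68; pay $76.38 → $458.30
Payment period 7: $458.30 +$10.54 interest = $468.84; pay $78.14 → $390.70
Payment period 8: $390.70 +$8.98 interest = $399.68; pay $79.93 → $319.75
Payment period 9: $319.75 +$7.35 interest = $327.10; pay $81.77 → $245.33
Payment period 10: $245.33 +$5.64 interest = $250.97; pay $83.65 → $167.32
Payment period 11: $167.32 +$3.84 interest = $171.16; pay $85.58 → $85.58
Payment period 12: $85.58 +$1.96 interest = $87.54; pay $87.54 → $0.00
Total paid: $929.88

$929.88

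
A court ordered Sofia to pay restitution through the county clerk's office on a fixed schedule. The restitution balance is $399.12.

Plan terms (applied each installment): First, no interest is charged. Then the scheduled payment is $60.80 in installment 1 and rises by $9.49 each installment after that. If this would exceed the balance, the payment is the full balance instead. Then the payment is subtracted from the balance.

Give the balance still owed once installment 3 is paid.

$188.25

Installment 1: opening $399.12; payment $60.80; balance $338.32
Installment 2: opening $338.32; payment $70.29; balance $268.03
Installment 3: opening $268.03; payment $79.78; balance $188.25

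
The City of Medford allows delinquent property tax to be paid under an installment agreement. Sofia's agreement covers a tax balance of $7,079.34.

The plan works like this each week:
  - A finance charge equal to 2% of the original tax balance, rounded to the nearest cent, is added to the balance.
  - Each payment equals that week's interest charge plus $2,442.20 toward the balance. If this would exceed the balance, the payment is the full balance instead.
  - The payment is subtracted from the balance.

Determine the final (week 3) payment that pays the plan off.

$2,336.53

Week 1: opening $7,079.34; interest $141.59 → $7,220.93; payment $2,583.79; balance $4,637.14
Week 2: opening $4,637.14; interest $141.59 → $4,778.73; payment $2,583.79; balance $2,194.94
Week 3: opening $2,194.94; interest $141.59 → $2,336.53; payment $2,336.53; balance $0.00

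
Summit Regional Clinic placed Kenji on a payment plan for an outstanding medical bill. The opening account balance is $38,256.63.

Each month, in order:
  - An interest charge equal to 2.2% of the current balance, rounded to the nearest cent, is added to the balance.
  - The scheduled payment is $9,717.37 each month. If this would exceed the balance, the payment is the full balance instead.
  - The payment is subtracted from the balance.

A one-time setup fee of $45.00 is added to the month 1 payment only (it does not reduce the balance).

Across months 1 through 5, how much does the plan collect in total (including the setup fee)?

Month 1: opening $38,256.63; interest $841.65 → $39,098.28; payment $9,717.37 (+ $45.00 fee); balance $29,380.91
Month 2: opening $29,380.91; interest $646.38 → $30,027.29; payment $9,717.37; balance $20,309.92
Month 3: opening $20,309.92; interest $446.82 → $20,756.74; payment $9,717.37; balance $11,039.37
Month 4: opening $11,039.37; interest $242.87 → $11,282.24; payment $9,717.37; balance $1,564.87
Month 5: opening $1,564.87; interest $34.43 → $1,599.30; payment $1,599.30; balance $0.00
Total paid: $40,513.78

$40,513.78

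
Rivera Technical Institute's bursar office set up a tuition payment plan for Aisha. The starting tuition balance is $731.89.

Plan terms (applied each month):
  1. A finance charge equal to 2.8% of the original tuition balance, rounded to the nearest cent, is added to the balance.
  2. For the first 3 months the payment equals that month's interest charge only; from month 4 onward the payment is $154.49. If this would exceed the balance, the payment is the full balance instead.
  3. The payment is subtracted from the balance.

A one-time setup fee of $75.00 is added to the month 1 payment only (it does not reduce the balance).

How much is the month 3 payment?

Month 1: $731.89 +$20.49 interest = $752.38; pay $20.49 (+ $75.00 fee) → $731.89
Month 2: $731.89 +$20.49 interest = $752.38; pay $20.49 → $731.89
Month 3: $731.89 +$20.49 interest = $752.38; pay $20.49 → $731.89

$20.49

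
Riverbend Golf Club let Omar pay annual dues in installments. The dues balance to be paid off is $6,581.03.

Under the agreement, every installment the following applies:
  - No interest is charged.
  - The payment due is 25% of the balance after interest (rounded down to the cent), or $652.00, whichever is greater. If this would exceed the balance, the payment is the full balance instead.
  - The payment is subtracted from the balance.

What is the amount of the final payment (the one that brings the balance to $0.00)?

$126.29

# | Opening | Payment | End bal
1 | $6,581.03 | $1,645.25 | $4,935.78
2 | $4,935.78 | $1,233.94 | $3,701.84
3 | $3,701.84 | $925.46 | $2,776.38
4 | $2,776.38 | $694.09 | $2,082.29
5 | $2,082.29 | $652.00 | $1,430.29
6 | $1,430.29 | $652.00 | $778.29
7 | $778.29 | $652.00 | $126.29
8 | $126.29 | $126.29 | $0.00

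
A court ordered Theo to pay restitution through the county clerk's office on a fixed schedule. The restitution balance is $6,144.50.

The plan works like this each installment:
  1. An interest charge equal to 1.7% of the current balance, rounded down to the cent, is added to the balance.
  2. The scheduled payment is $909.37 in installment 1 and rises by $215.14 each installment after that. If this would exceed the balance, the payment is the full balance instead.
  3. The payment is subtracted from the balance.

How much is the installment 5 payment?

$1,562.36

Installment 1: opening $6,144.50; interest $104.45 → $6,248.95; payment $909.37; balance $5,339.58
Installment 2: opening $5,339.58; interest $90.77 → $5,430.35; payment $1,124.51; balance $4,305.84
Installment 3: opening $4,305.84; interest $73.19 → $4,379.03; payment $1,339.65; balance $3,039.38
Installment 4: opening $3,039.38; interest $51.66 → $3,091.04; payment $1,554.79; balance $1,536.25
Installment 5: opening $1,536.25; interest $26.11 → $1,562.36; payment $1,562.36; balance $0.00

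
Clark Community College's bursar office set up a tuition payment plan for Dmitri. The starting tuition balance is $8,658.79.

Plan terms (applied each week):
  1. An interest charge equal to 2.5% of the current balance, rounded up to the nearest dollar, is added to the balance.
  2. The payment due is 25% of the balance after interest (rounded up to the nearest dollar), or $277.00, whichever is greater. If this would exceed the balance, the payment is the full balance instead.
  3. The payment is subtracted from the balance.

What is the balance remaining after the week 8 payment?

$1,055.79

Week 1: opening $8,658.79; interest $217.00 → $8,875.79; payment $2,219.00; balance $6,656.79
Week 2: opening $6,656.79; interest $167.00 → $6,823.79; payment $1,706.00; balance $5,117.79
Week 3: opening $5,117.79; interest $128.00 → $5,245.79; payment $1,312.00; balance $3,933.79
Week 4: opening $3,933.79; interest $99.00 → $4,032.79; payment $1,009.00; balance $3,023.79
Week 5: opening $3,023.79; interest $76.00 → $3,099.79; payment $775.00; balance $2,324.79
Week 6: opening $2,324.79; interest $59.00 → $2,383.79; payment $596.00; balance $1,787.79
Week 7: opening $1,787.79; interest $45.00 → $1,832.79; payment $459.00; balance $1,373.79
Week 8: opening $1,373.79; interest $35.00 → $1,408.79; payment $353.00; balance $1,055.79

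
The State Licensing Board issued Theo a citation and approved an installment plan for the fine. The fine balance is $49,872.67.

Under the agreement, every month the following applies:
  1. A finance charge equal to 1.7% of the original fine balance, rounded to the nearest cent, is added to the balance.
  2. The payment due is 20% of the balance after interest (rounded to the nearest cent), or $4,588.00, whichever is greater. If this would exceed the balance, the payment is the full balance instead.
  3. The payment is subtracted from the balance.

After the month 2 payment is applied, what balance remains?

Month 1: opening $49,872.67; interest $847.84 → $50,720.51; payment $10,144.10; balance $40,576.41
Month 2: opening $40,576.41; interest $847.84 → $41,424.25; payment $8,284.85; balance $33,139.40

$33,139.40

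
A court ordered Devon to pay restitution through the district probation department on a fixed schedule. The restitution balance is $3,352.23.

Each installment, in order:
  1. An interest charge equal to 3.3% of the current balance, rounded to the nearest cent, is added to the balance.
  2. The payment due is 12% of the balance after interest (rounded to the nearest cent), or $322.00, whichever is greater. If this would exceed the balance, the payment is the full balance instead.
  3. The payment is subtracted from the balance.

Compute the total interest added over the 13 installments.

Installment 1: opening $3,352.23; interest $110.62 → $3,462.85; payment $415.54; balance $3,047.31
Installment 2: opening $3,047.31; interest $100.56 → $3,147.87; payment $377.74; balance $2,770.13
Installment 3: opening $2,770.13; interest $91.41 → $2,861.54; payment $343.38; balance $2,518.16
Installment 4: opening $2,518.16; interest $83.10 → $2,601.26; payment $322.00; balance $2,279.26
Installment 5: opening $2,279.26; interest $75.22 → $2,354.48; payment $322.00; balance $2,032.48
Installment 6: opening $2,032.48; interest $67.07 → $2,099.55; payment $322.00; balance $1,777.55
Installment 7: opening $1,777.55; interest $58.66 → $1,836.21; payment $322.00; balance $1,514.21
Installment 8: opening $1,514.21; interest $49.97 → $1,564.18; payment $322.00; balance $1,242.18
Installment 9: opening $1,242.18; interest $40.99 → $1,283.17; payment $322.00; balance $961.17
Installment 10: opening $961.17; interest $31.72 → $992.89; payment $322.00; balance $670.89
Installment 11: opening $670.89; interest $22.14 → $693.03; payment $322.00; balance $371.03
Installment 12: opening $371.03; interest $12.24 → $383.27; payment $322.00; balance $61.27
Installment 13: opening $61.27; interest $2.02 → $63.29; payment $63.29; balance $0.00
Total interest: $110.62 + $100.56 + $91.41 + $83.10 + $75.22 + $67.07 + $58.66 + $49.97 + $40.99 + $31.72 + $22.14 + $12.24 + $2.02 = $745.72

$745.72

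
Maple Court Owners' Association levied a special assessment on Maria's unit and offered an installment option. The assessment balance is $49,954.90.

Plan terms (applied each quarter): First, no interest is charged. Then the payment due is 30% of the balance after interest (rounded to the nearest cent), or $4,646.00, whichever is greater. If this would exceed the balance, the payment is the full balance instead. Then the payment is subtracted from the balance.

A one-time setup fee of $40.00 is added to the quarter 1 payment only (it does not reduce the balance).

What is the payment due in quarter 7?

$2,702.17

Quarter 1: opening $49,954.90; payment $14,986.47 (+ $40.00 fee); balance $34,968.43
Quarter 2: opening $34,968.43; payment $10,490.53; balance $24,477.90
Quarter 3: opening $24,477.90; payment $7,343.37; balance $17,134.53
Quarter 4: opening $17,134.53; payment $5,140.36; balance $11,994.17
Quarter 5: opening $11,994.17; payment $4,646.00; balance $7,348.17
Quarter 6: opening $7,348.17; payment $4,646.00; balance $2,702.17
Quarter 7: opening $2,702.17; payment $2,702.17; balance $0.00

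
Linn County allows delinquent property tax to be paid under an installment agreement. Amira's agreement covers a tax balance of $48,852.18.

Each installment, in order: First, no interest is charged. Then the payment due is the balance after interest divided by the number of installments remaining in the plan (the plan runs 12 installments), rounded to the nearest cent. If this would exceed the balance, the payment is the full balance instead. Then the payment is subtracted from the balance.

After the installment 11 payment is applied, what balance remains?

# | Opening | Payment | End bal
1 | $48,852.18 | $4,071.02 | $44,781.16
2 | $44,781.16 | $4,071.01 | $40,710.15
3 | $40,710.15 | $4,071.02 | $36,639.13
4 | $36,639.13 | $4,071.01 | $32,568.12
5 | $32,568.12 | $4,071.02 | $28,497.10
6 | $28,497.10 | $4,071.01 | $24,426.09
7 | $24,426.09 | $4,071.02 | $20,355.07
8 | $20,355.07 | $4,071.01 | $16,284.06
9 | $16,284.06 | $4,071.02 | $12,213.04
10 | $12,213.04 | $4,071.01 | $8,142.03
11 | $8,142.03 | $4,071.02 | $4,071.01

$4,071.01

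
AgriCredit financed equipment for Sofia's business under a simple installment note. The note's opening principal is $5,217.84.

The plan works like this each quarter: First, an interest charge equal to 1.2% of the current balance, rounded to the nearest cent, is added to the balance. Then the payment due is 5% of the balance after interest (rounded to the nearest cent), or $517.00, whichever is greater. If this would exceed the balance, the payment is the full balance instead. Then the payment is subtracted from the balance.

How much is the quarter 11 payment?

Quarter 1: opening $5,217.84; interest $62.61 → $5,280.45; payment $517.00; balance $4,763.45
Quarter 2: opening $4,763.45; interest $57.16 → $4,820.61; payment $517.00; balance $4,303.61
Quarter 3: opening $4,303.61; interest $51.64 → $4,355.25; payment $517.00; balance $3,838.25
Quarter 4: opening $3,838.25; interest $46.06 → $3,884.31; payment $517.00; balance $3,367.31
Quarter 5: opening $3,367.31; interest $40.41 → $3,407.72; payment $517.00; balance $2,890.72
Quarter 6: opening $2,890.72; interest $34.69 → $2,925.41; payment $517.00; balance $2,408.41
Quarter 7: opening $2,408.41; interest $28.90 → $2,437.31; payment $517.00; balance $1,920.31
Quarter 8: opening $1,920.31; interest $23.04 → $1,943.35; payment $517.00; balance $1,426.35
Quarter 9: opening $1,426.35; interest $17.12 → $1,443.47; payment $517.00; balance $926.47
Quarter 10: opening $926.47; interest $11.12 → $937.59; payment $517.00; balance $420.59
Quarter 11: opening $420.59; interest $5.05 → $425.64; payment $425.64; balance $0.00

$425.64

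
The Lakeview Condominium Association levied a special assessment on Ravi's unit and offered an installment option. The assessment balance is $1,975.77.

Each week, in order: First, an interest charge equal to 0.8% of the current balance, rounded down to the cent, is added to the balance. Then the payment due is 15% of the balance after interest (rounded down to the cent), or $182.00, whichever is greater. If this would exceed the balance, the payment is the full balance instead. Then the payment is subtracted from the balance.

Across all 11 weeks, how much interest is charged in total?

Week 1: opening $1,975.77; interest $15.80 → $1,991.57; payment $298.73; balance $1,692.84
Week 2: opening $1,692.84; interest $13.54 → $1,706.38; payment $255.95; balance $1,450.43
Week 3: opening $1,450.43; interest $11.60 → $1,462.03; payment $219.30; balance $1,242.73
Week 4: opening $1,242.73; interest $9.94 → $1,252.67; payment $187.90; balance $1,064.77
Week 5: opening $1,064.77; interest $8.51 → $1,073.28; payment $182.00; balance $891.28
Week 6: opening $891.28; interest $7.13 → $898.41; payment $182.00; balance $716.41
Week 7: opening $716.41; interest $5.73 → $722.14; payment $182.00; balance $540.14
Week 8: opening $540.14; interest $4.32 → $544.46; payment $182.00; balance $362.46
Week 9: opening $362.46; interest $2.89 → $365.35; payment $182.00; balance $183.35
Week 10: opening $183.35; interest $1.46 → $184.81; payment $182.00; balance $2.81
Week 11: opening $2.81; interest $0.02 → $2.83; payment $2.83; balance $0.00
Total interest: $15.80 + $13.54 + $11.60 + $9.94 + $8.51 + $7.13 + $5.73 + $4.32 + $2.89 + $1.46 + $0.02 = $80.94

$80.94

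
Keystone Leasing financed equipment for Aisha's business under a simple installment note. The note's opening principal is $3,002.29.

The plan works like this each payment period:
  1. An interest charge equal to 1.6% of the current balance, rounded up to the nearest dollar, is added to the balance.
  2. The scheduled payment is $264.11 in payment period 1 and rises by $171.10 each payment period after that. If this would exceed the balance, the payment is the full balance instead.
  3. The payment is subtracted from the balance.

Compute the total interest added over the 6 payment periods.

$184.00

# | Opening | Interest | Payment | End bal
1 | $3,002.29 | $49.00 | $264.11 | $2,787.18
2 | $2,787.18 | $45.00 | $435.21 | $2,396.97
3 | $2,396.97 | $39.00 | $606.31 | $1,829.66
4 | $1,829.66 | $30.00 | $777.41 | $1,082.25
5 | $1,082.25 | $18.00 | $948.51 | $151.74
6 | $151.74 | $3.00 | $154.74 | $0.00
Total interest: $49.00 + $45.00 + $39.00 + $30.00 + $18.00 + $3.00 = $184.00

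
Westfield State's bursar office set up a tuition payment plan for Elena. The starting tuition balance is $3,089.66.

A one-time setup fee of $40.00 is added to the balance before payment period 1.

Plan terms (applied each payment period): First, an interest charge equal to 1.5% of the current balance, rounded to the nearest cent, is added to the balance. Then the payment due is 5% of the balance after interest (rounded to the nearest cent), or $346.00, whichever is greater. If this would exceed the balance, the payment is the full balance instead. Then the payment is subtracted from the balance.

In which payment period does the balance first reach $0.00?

# | Opening | Interest | Payment | End bal
1 | $3,129.66 | $46.94 | $346.00 | $2,830.60
2 | $2,830.60 | $42.46 | $346.00 | $2,527.06
3 | $2,527.06 | $37.91 | $346.00 | $2,218.97
4 | $2,218.97 | $33.28 | $346.00 | $1,906.25
5 | $1,906.25 | $28.59 | $346.00 | $1,588.84
6 | $1,588.84 | $23.83 | $346.00 | $1,266.67
7 | $1,266.67 | $19.00 | $346.00 | $939.67
8 | $939.67 | $14.10 | $346.00 | $607.77
9 | $607.77 | $9.12 | $346.00 | $270.89
10 | $270.89 | $4.06 | $274.95 | $0.00
Balance reaches $0.00 in payment period 10.

10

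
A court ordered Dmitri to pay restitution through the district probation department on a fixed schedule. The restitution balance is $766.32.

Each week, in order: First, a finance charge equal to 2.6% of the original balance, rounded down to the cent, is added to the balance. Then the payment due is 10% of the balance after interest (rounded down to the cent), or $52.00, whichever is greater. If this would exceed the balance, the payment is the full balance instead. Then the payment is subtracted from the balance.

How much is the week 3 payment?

Week 1: $766.32 +$19.92 interest = $786.24; pay $78.62 → $707.62
Week 2: $707.62 +$19.92 interest = $727.54; pay $72.75 → $654.79
Week 3: $654.79 +$19.92 interest = $674.71; pay $67.47 → $607.24

$67.47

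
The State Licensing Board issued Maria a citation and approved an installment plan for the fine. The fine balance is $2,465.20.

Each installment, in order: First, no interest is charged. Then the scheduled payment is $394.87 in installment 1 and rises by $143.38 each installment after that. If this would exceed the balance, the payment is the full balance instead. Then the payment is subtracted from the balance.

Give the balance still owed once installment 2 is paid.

$1,532.08

Installment 1: $2,465.20 − $394.87 → $2,070.33
Installment 2: $2,070.33 − $538.25 → $1,532.08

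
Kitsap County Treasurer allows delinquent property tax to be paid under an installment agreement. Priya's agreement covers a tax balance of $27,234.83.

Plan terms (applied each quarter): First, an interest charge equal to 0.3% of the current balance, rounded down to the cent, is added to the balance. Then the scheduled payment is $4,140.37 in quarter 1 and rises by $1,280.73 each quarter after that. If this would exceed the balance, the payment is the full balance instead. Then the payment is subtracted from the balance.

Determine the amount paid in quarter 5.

$3,236.86

# | Opening | Interest | Payment | End bal
1 | $27,234.83 | $81.70 | $4,140.37 | $23,176.16
2 | $23,176.16 | $69.52 | $5,421.10 | $17,824.58
3 | $17,824.58 | $53.47 | $6,701.83 | $11,176.22
4 | $11,176.22 | $33.52 | $7,982.56 | $3,227.18
5 | $3,227.18 | $9.68 | $3,236.86 | $0.00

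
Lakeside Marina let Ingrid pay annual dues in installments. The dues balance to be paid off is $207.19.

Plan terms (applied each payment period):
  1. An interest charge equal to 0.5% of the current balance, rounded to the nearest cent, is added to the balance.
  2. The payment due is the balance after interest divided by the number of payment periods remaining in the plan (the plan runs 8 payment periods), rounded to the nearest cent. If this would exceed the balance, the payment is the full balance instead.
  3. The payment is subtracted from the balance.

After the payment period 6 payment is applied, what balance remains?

$53.37

# | Opening | Interest | Payment | End bal
1 | $207.19 | $1.04 | $26.03 | $182.20
2 | $182.20 | $0.91 | $26.16 | $156.95
3 | $156.95 | $0.78 | $26.29 | $131.44
4 | $131.44 | $0.66 | $26.42 | $105.68
5 | $105.68 | $0.53 | $26.55 | $79.66
6 | $79.66 | $0.40 | $26.69 | $53.37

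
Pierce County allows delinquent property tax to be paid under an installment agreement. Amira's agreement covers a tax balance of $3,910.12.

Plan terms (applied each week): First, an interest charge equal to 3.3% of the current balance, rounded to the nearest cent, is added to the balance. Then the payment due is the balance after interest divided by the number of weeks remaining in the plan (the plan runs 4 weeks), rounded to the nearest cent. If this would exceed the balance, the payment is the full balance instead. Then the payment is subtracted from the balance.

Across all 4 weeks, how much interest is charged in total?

Week 1: $3,910.12 +$129.03 interest = $4,039.15; pay $1,009.79 → $3,029.36
Week 2: $3,029.36 +$99.97 interest = $3,129.33; pay $1,043.11 → $2,086.22
Week 3: $2,086.22 +$68.85 interest = $2,155.07; pay $1,077.54 → $1,077.53
Week 4: $1,077.53 +$35.56 interest = $1,113.09; pay $1,113.09 → $0.00
Total interest: $129.03 + $99.97 + $68.85 + $35.56 = $333.41

$333.41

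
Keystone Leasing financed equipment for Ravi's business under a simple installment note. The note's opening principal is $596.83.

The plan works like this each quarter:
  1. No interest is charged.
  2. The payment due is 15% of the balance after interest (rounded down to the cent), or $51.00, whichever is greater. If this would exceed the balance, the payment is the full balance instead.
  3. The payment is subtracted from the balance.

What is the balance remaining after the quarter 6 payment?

Quarter 1: opening $596.83; payment $89.52; balance $507.31
Quarter 2: opening $507.31; payment $76.09; balance $431.22
Quarter 3: opening $431.22; payment $64.68; balance $366.54
Quarter 4: opening $366.54; payment $54.98; balance $311.56
Quarter 5: opening $311.56; payment $51.00; balance $260.56
Quarter 6: opening $260.56; payment $51.00; balance $209.56

$209.56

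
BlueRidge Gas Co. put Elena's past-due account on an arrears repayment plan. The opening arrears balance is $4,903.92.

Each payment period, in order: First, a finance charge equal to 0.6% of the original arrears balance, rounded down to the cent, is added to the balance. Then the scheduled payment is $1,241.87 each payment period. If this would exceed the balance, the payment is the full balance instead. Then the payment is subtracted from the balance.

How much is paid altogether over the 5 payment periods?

$5,051.02

# | Opening | Interest | Payment | End bal
1 | $4,903.92 | $29.42 | $1,241.87 | $3,691.47
2 | $3,691.47 | $29.42 | $1,241.87 | $2,479.02
3 | $2,479.02 | $29.42 | $1,241.87 | $1,266.57
4 | $1,266.57 | $29.42 | $1,241.87 | $54.12
5 | $54.12 | $29.42 | $83.54 | $0.00
Total paid: $5,051.02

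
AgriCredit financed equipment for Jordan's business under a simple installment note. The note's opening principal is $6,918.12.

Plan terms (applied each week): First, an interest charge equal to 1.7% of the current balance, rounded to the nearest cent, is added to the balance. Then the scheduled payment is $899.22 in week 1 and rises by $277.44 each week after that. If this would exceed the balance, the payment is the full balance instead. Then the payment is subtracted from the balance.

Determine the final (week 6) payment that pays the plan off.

$53.84

Week 1: opening $6,918.12; interest $117.61 → $7,035.73; payment $899.22; balance $6,136.51
Week 2: opening $6,136.51; interest $104.32 → $6,240.83; payment $1,176.66; balance $5,064.17
Week 3: opening $5,064.17; interest $86.09 → $5,150.26; payment $1,454.10; balance $3,696.16
Week 4: opening $3,696.16; interest $62.83 → $3,758.99; payment $1,731.54; balance $2,027.45
Week 5: opening $2,027.45; interest $34.47 → $2,061.92; payment $2,008.98; balance $52.94
Week 6: opening $52.94; interest $0.90 → $53.84; payment $53.84; balance $0.00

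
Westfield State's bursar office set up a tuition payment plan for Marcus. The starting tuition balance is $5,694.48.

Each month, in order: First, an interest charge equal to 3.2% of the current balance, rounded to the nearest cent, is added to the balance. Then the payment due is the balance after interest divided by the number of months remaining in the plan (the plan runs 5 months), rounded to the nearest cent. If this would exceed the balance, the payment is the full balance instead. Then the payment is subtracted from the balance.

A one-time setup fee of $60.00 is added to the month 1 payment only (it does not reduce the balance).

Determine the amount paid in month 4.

Month 1: $5,694.48 +$182.22 interest = $5,876.70; pay $1,175.34 (+ $60.00 fee) → $4,701.36
Month 2: $4,701.36 +$150.44 interest = $4,851.80; pay $1,212.95 → $3,638.85
Month 3: $3,638.85 +$116.44 interest = $3,755.29; pay $1,251.76 → $2,503.53
Month 4: $2,503.53 +$80.11 interest = $2,583.64; pay $1,291.82 → $1,291.82

$1,291.82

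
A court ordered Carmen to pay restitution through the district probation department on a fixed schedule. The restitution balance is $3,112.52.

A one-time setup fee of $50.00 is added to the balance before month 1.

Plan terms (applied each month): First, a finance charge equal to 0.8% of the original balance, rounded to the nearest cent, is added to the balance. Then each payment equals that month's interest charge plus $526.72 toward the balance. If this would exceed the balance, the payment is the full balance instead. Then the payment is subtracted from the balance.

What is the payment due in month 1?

$551.62

Month 1: opening $3,162.52; interest $24.90 → $3,187.42; payment $551.62; balance $2,635.80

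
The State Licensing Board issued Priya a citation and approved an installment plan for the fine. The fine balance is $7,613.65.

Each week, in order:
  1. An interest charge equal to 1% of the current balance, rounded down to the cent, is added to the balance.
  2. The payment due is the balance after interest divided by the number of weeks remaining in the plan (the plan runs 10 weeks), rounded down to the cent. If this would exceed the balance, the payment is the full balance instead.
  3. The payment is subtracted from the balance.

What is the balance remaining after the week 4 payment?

$4,753.68

Week 1: $7,613.65 +$76.13 interest = $7,689.78; pay $768.97 → $6,920.81
Week 2: $6,920.81 +$69.20 interest = $6,990.01; pay $776.66 → $6,213.35
Week 3: $6,213.35 +$62.13 interest = $6,275.48; pay $784.43 → $5,491.05
Week 4: $5,491.05 +$54.91 interest = $5,545.96; pay $792.28 → $4,753.68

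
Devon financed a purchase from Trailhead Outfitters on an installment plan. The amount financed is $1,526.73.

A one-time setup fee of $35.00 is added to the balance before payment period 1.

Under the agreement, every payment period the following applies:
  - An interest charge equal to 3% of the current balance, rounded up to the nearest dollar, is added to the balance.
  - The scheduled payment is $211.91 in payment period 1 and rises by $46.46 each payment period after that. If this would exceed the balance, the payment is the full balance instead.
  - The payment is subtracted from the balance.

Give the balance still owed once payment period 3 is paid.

$911.62

Payment period 1: $1,561.73 +$47.00 interest = $1,608.73; pay $211.91 → $1,396.82
Payment period 2: $1,396.82 +$42.00 interest = $1,438.82; pay $258.37 → $1,180.45
Payment period 3: $1,180.45 +$36.00 interest = $1,216.45; pay $304.83 → $911.62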